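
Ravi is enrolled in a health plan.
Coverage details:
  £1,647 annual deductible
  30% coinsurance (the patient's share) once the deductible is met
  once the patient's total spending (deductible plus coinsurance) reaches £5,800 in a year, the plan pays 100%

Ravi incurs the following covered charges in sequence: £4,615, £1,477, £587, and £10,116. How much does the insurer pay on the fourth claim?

Claim 1 (£4,615): £1,647 finishes the deductible; £2,968 goes to coinsurance; coinsurance £2,968 × 30% = £890.40. Cost to patient: £2,537.40. OOP to date £2,537.40. Insurer: £4,615 − £2,537.40 = £2,077.60.
Claim 2 (£1,477): 30% coinsurance on £1,477 = £443.10. Patient pays £443.10; OOP now £2,980.50. Plan pays £1,477 − £443.10 = £1,033.90.
Claim 3 (£587): deductible already satisfied, so patient's share is 30% × £587 = £176.10. Cost to patient: £176.10. OOP to date £3,156.60. Insurer: £587 − £176.10 = £410.90.
Claim 4 (£10,116): deductible already satisfied, so patient's share is 30% × £10,116 = £3,034.80. Adding that to £3,156.60 gives £6,191.40, past the £5,800 cap; patient pays only £5,800 − £3,156.60 = £2,643.40. Insurer: £10,116 − £2,643.40 = £7,472.60.

£7,472.60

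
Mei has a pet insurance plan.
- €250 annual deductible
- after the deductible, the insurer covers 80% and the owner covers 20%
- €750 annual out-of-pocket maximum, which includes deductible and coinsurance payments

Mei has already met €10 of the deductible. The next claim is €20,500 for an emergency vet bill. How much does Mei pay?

Remaining deductible: €250 − €10 = €240.
After the €240 deductible portion, €20,500 − €240 = €20,260 is subject to coinsurance.
20% of €20,260 = €4,052 falls to the owner.
That puts the owner's cost at €240 + €4,052 = €4,292 before any cap.
That would bring total out-of-pocket to €4,302, past the €750 cap. The owner is capped at €750 − €10 = €740 on this claim.

€740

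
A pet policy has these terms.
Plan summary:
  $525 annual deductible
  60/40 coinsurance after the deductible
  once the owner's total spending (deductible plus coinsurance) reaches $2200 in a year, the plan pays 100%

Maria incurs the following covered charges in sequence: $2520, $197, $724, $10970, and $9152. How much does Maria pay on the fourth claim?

$508.60

Claim 1 — $2520: $525 to deductible, leaving $1995; owner's 40% is $798. Owner owes $1323 (running OOP $1323).
Claim 2 — $197: deductible met; 40% of $197 = $78.80. Cost to owner: $78.80. OOP to date $1401.80.
Claim 3 — $724: 40% coinsurance on $724 = $289.60. Owner pays $289.60; OOP now $1691.40.
Claim 4 — $10970: deductible met; 40% of $10970 = $4388. That would push OOP to $6079.40, over the $2200 cap, so owner pays $2200 − $1691.40 = $508.60.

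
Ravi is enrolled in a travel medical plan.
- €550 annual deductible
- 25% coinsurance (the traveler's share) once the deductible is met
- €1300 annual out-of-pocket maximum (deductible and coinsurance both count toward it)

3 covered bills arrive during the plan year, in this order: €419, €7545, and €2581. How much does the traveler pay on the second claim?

Claim 1 (€419): fully absorbed by the deductible. Cost to traveler: €419. OOP to date €419.
Claim 2 (€7545): €131 to deductible, leaving €7414; traveler's 25% is €1853.50. Together that's €131 + €1853.50 = €1984.50. That would push OOP to €2403.50, over the €1300 cap, so traveler pays €1300 − €419 = €881.

€881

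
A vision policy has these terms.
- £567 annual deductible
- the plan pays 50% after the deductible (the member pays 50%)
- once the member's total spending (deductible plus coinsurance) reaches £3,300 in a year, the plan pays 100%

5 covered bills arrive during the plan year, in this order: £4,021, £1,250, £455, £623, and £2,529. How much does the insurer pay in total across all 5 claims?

Claim 1 — £4,021: £567 finishes the deductible; £3,454 goes to coinsurance; 50% of £3,454 = £1,727. Member owes £2,294 (running OOP £2,294). Plan pays £4,021 − £2,294 = £1,727.
Claim 2 — £1,250: 50% coinsurance on £1,250 = £625. Cost to member: £625. OOP to date £2,919. Insurer: £1,250 − £625 = £625.
Claim 3 — £455: 50% coinsurance on £455 = £227.50. Member owes £227.50 (running OOP £3,146.50). Insurer: £455 − £227.50 = £227.50.
Claim 4 — £623: 50% coinsurance on £623 = £311.50. That would push OOP to £3,458, over the £3,300 cap, so member pays £3,300 − £3,146.50 = £153.50. Plan pays £623 − £153.50 = £469.50.
Claim 5 — £2,529: deductible already satisfied, so member's share is 50% × £2,529 = £1,264.50. Adding that to £3,300 gives £4,564.50, past the £3,300 cap; member pays only £3,300 − £3,300 = £0. Plan pays £2,529 − £0 = £2,529.
Insurer total = bills − member's total = £8,878 − £3,300 = £5,578.

£5,578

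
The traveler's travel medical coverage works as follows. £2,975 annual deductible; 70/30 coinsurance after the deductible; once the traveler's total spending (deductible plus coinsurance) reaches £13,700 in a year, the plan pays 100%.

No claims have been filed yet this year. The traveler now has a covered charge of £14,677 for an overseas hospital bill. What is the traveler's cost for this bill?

£6,485.60

Nothing has been paid toward the £2,975 deductible, so the first £2,975 of this charge is applied there.
The remaining £11,702 (= £14,677 − £2,975) moves to coinsurance.
Coinsurance: £11,702 × 30% = £3,510.60.
Traveler responsibility before any cap: £2,975 + £3,510.60 = £6,485.60.
Year-to-date out-of-pocket becomes £0 + £6,485.60 = £6,485.60, still under the £13,700 maximum, so no cap applies.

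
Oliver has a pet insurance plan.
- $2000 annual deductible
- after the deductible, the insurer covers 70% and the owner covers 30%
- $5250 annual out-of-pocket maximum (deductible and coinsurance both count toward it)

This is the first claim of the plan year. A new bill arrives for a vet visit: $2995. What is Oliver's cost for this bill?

Nothing has been paid toward the $2000 deductible, so the first $2000 of this charge is applied there.
After the $2000 deductible portion, $2995 − $2000 = $995 is subject to coinsurance.
Coinsurance: $995 × 30% = $298.50.
That puts the owner's cost at $2000 + $298.50 = $2298.50 before any cap.
Total out-of-pocket so far would be $0 + $2298.50 = $2298.50, below the $5250 cap — no reduction.

$2298.50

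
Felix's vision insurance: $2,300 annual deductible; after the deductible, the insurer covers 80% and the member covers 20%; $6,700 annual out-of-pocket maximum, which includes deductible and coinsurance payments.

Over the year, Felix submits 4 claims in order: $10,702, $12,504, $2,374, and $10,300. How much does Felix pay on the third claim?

Claim 1 — $10,702: $2,300 to deductible, leaving $8,402; coinsurance $8,402 × 20% = $1,680.40. Member pays $3,980.40; OOP now $3,980.40.
Claim 2 — $12,504: 20% coinsurance on $12,504 = $2,500.80. Member pays $2,500.80; OOP now $6,481.20.
Claim 3 — $2,374: 20% coinsurance on $2,374 = $474.80. That would push OOP to $6,956, over the $6,700 cap, so member pays $6,700 − $6,481.20 = $218.80.

$218.80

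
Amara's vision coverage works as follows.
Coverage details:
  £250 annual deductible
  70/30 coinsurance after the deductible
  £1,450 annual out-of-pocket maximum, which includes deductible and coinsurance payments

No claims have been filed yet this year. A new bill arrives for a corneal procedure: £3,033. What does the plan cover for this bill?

Deductible not yet touched, so the first £250 of the bill goes to the deductible.
That leaves £3,033 − £250 = £2,783 for coinsurance.
Coinsurance: £2,783 × 30% = £834.90.
That puts the member's cost at £250 + £834.90 = £1,084.90 before any cap.
Total out-of-pocket so far would be £0 + £1,084.90 = £1,084.90, below the £1,450 cap — no reduction.
Insurer pays the balance: £3,033 − £1,084.90 = £1,948.10.

£1,948.10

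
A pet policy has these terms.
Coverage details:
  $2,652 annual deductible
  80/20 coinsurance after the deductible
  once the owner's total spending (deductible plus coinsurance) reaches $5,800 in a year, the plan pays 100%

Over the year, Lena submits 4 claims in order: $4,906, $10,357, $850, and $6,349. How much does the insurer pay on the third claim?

#1 ($4,906): $2,652 to deductible, leaving $2,254; coinsurance $2,254 × 20% = $450.80. Cost to owner: $3,102.80. OOP to date $3,102.80. Insurer: $4,906 − $3,102.80 = $1,803.20.
#2 ($10,357): deductible met; 20% of $10,357 = $2,071.40. Owner owes $2,071.40 (running OOP $5,174.20). Insurer: $10,357 − $2,071.40 = $8,285.60.
#3 ($850): deductible met; 20% of $850 = $170. Owner pays $170; OOP now $5,344.20. Insurer: $850 − $170 = $680.

$680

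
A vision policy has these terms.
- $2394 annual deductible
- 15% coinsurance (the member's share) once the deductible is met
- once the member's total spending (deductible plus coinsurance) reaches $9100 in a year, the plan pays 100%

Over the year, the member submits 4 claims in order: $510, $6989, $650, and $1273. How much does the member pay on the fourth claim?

Bill 1, $510: fully absorbed by the deductible. Cost to member: $510. OOP to date $510.
Bill 2, $6989: $1884 to deductible, leaving $5105; coinsurance $5105 × 15% = $765.75. Member owes $2649.75 (running OOP $3159.75).
Bill 3, $650: deductible met; 15% of $650 = $97.50. Member owes $97.50 (running OOP $3257.25).
Bill 4, $1273: deductible already satisfied, so member's share is 15% × $1273 = $190.95. Member pays $190.95; OOP now $3448.20.

$190.95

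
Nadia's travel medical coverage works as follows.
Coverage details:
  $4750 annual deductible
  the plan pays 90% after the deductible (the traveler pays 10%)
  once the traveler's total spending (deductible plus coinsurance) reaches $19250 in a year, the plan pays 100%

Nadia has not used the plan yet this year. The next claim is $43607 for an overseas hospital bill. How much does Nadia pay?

$8635.70

Deductible not yet touched, so the first $4750 of the bill goes to the deductible.
After the $4750 deductible portion, $43607 − $4750 = $38857 is subject to coinsurance.
Traveler's 10% share of $38857 is $3885.70.
Traveler responsibility before any cap: $4750 + $3885.70 = $8635.70.
Cumulative spending $0 + $8635.70 = $8635.70 stays under the $19250 maximum.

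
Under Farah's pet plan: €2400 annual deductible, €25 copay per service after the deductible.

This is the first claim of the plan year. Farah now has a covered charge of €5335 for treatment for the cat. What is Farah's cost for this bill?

Nothing has been paid toward the €2400 deductible, so the first €2400 of this charge is applied there.
That leaves €5335 − €2400 = €2935 for the copay.
Copay on this service: €25.
So the owner owes €2400 + €25 = €2425.

€2425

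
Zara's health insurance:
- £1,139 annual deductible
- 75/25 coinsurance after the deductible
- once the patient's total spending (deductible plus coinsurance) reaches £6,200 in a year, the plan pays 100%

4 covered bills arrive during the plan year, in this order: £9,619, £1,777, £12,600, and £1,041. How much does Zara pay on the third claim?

£2,496.75

Claim 1 — £9,619: £1,139 finishes the deductible; £8,480 goes to coinsurance; patient's 25% is £2,120. Patient pays £3,259; OOP now £3,259.
Claim 2 — £1,777: deductible met; 25% of £1,777 = £444.25. Patient owes £444.25 (running OOP £3,703.25).
Claim 3 — £12,600: 25% coinsurance on £12,600 = £3,150. That would push OOP to £6,853.25, over the £6,200 cap, so patient pays £6,200 − £3,703.25 = £2,496.75.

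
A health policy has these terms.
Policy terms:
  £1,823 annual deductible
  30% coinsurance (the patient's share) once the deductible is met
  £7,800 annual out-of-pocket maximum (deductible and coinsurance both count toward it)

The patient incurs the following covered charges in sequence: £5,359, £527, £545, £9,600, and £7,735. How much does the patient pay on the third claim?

Claim 1 — £5,359: deductible takes £1,823, £3,536 remains; patient's 30% is £1,060.80. Patient pays £2,883.80; OOP now £2,883.80.
Claim 2 — £527: 30% coinsurance on £527 = £158.10. Patient pays £158.10; OOP now £3,041.90.
Claim 3 — £545: deductible already satisfied, so patient's share is 30% × £545 = £163.50. Cost to patient: £163.50. OOP to date £3,205.40.

£163.50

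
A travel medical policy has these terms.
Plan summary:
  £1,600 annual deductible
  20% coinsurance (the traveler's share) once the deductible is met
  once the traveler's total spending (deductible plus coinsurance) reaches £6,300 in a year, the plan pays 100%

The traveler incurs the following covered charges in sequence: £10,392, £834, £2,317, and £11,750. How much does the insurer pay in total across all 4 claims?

#1 (£10,392): £1,600 to deductible, leaving £8,792; coinsurance £8,792 × 20% = £1,758.40. Traveler owes £3,358.40 (running OOP £3,358.40). Insurer: £10,392 − £3,358.40 = £7,033.60.
#2 (£834): deductible met; 20% of £834 = £166.80. Traveler pays £166.80; OOP now £3,525.20. Plan pays £834 − £166.80 = £667.20.
#3 (£2,317): 20% coinsurance on £2,317 = £463.40. Traveler owes £463.40 (running OOP £3,988.60). Insurer: £2,317 − £463.40 = £1,853.60.
#4 (£11,750): deductible already satisfied, so traveler's share is 20% × £11,750 = £2,350. That would push OOP to £6,338.60, over the £6,300 cap, so traveler pays £6,300 − £3,988.60 = £2,311.40. Insurer: £11,750 − £2,311.40 = £9,438.60.
Insurer total: £7,033.60 + £667.20 + £1,853.60 + £9,438.60 = £18,993.

£18,993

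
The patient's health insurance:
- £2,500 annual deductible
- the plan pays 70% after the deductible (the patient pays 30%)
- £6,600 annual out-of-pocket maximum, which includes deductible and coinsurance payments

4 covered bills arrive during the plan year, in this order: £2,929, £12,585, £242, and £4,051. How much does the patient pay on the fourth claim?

£123.20

Claim 1 — £2,929: £2,500 finishes the deductible; £429 goes to coinsurance; patient's 30% is £128.70. Patient owes £2,628.70 (running OOP £2,628.70).
Claim 2 — £12,585: 30% coinsurance on £12,585 = £3,775.50. Cost to patient: £3,775.50. OOP to date £6,404.20.
Claim 3 — £242: deductible already satisfied, so patient's share is 30% × £242 = £72.60. Patient owes £72.60 (running OOP £6,476.80).
Claim 4 — £4,051: deductible met; 30% of £4,051 = £1,215.30. That would push OOP to £7,692.10, over the £6,600 cap, so patient pays £6,600 − £6,476.80 = £123.20.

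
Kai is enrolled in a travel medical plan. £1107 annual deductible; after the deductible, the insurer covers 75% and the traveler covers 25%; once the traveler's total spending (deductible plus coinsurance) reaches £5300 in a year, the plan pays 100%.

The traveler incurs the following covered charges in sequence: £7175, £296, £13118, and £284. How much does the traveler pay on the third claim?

Bill 1, £7175: £1107 to deductible, leaving £6068; 25% of £6068 = £1517. Traveler pays £2624; OOP now £2624.
Bill 2, £296: deductible already satisfied, so traveler's share is 25% × £296 = £74. Traveler owes £74 (running OOP £2698).
Bill 3, £13118: deductible met; 25% of £13118 = £3279.50. That would push OOP to £5977.50, over the £5300 cap, so traveler pays £5300 − £2698 = £2602.

£2602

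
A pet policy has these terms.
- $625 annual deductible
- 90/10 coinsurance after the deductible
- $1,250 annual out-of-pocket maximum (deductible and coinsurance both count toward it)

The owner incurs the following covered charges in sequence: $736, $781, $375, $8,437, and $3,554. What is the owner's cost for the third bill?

$37.50

Claim 1 — $736: deductible takes $625, $111 remains; coinsurance $111 × 10% = $11.10. Cost to owner: $636.10. OOP to date $636.10.
Claim 2 — $781: deductible already satisfied, so owner's share is 10% × $781 = $78.10. Owner owes $78.10 (running OOP $714.20).
Claim 3 — $375: 10% coinsurance on $375 = $37.50. Cost to owner: $37.50. OOP to date $751.70.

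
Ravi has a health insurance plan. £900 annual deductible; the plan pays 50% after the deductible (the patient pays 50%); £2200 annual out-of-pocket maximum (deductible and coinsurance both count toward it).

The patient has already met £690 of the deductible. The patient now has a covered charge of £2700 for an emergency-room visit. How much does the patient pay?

£1455

Deductible still to meet: £900 − £690 = £210.
That leaves £2700 − £210 = £2490 for coinsurance.
Patient's 50% share of £2490 is £1245.
That puts the patient's cost at £210 + £1245 = £1455 before any cap.
Year-to-date out-of-pocket becomes £690 + £1455 = £2145, still under the £2200 maximum, so no cap applies.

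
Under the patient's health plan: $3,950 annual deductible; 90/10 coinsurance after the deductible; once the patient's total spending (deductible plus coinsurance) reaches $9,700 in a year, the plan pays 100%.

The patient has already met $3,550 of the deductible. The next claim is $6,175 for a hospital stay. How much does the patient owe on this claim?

$3,550 of the $3,950 deductible is already met, leaving $400.
That leaves $6,175 − $400 = $5,775 for coinsurance.
Patient's 10% share of $5,775 is $577.50.
That puts the patient's cost at $400 + $577.50 = $977.50 before any cap.
Cumulative spending $3,550 + $977.50 = $4,527.50 stays under the $9,700 maximum.

$977.50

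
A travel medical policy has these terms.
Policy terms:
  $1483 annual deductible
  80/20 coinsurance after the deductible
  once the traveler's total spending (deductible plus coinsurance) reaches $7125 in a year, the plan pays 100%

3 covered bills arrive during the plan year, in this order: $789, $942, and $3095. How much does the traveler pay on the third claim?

$619

Bill 1, $789: all of it applies to the deductible. Traveler owes $789 (running OOP $789).
Bill 2, $942: $694 finishes the deductible; $248 goes to coinsurance; coinsurance $248 × 20% = $49.60. Cost to traveler: $743.60. OOP to date $1532.60.
Bill 3, $3095: deductible met; 20% of $3095 = $619. Cost to traveler: $619. OOP to date $2151.60.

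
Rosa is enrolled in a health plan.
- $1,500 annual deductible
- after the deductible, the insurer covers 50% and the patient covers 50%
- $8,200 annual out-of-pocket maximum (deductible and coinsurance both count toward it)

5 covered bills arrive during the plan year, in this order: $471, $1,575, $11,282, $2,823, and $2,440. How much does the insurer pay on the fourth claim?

$2,037

Bill 1, $471: all of it applies to the deductible. Patient owes $471 (running OOP $471). Plan pays $471 − $471 = $0.
Bill 2, $1,575: $1,029 finishes the deductible; $546 goes to coinsurance; 50% of $546 = $273. Patient owes $1,302 (running OOP $1,773). Plan pays $1,575 − $1,302 = $273.
Bill 3, $11,282: 50% coinsurance on $11,282 = $5,641. Patient owes $5,641 (running OOP $7,414). Insurer: $11,282 − $5,641 = $5,641.
Bill 4, $2,823: deductible met; 50% of $2,823 = $1,411.50. OOP would hit $8,825.50 > $8,200, so the cap limits the patient to $8,200 − $7,414 = $786. Insurer: $2,823 − $786 = $2,037.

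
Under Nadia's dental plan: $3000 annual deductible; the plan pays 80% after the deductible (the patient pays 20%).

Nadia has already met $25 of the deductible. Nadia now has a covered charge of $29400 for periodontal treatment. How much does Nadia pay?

$8260

Deductible still to meet: $3000 − $25 = $2975.
After the $2975 deductible portion, $29400 − $2975 = $26425 is subject to coinsurance.
Coinsurance: $26425 × 20% = $5285.
So the patient owes $2975 + $5285 = $8260.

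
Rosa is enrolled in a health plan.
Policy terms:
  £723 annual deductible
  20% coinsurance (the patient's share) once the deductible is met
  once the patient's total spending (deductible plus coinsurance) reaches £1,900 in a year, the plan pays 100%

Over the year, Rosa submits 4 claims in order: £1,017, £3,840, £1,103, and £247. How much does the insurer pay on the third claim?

Bill 1, £1,017: deductible takes £723, £294 remains; patient's 20% is £58.80. Patient pays £781.80; OOP now £781.80. Insurer: £1,017 − £781.80 = £235.20.
Bill 2, £3,840: 20% coinsurance on £3,840 = £768. Patient owes £768 (running OOP £1,549.80). Plan pays £3,840 − £768 = £3,072.
Bill 3, £1,103: deductible met; 20% of £1,103 = £220.60. Patient pays £220.60; OOP now £1,770.40. Plan pays £1,103 − £220.60 = £882.40.

£882.40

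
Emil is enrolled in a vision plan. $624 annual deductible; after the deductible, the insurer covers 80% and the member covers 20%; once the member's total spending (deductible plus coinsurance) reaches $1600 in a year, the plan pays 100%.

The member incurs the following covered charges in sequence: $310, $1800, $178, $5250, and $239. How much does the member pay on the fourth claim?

$643.20

Claim 1 — $310: entire amount goes to the deductible. Cost to member: $310. OOP to date $310.
Claim 2 — $1800: $314 to deductible, leaving $1486; member's 20% is $297.20. Member pays $611.20; OOP now $921.20.
Claim 3 — $178: 20% coinsurance on $178 = $35.60. Member pays $35.60; OOP now $956.80.
Claim 4 — $5250: deductible already satisfied, so member's share is 20% × $5250 = $1050. That would push OOP to $2006.80, over the $1600 cap, so member pays $1600 − $956.80 = $643.20.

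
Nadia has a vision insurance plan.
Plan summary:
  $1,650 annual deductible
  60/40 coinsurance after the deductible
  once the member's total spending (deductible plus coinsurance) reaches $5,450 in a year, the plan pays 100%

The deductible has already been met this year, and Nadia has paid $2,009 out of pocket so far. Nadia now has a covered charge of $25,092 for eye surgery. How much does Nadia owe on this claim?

$3,441

The deductible is already satisfied, so the full bill goes to coinsurance.
40% of $25,092 = $10,036.80 falls to the member.
Year-to-date out-of-pocket would reach $2,009 + $10,036.80 = $12,045.80, above the $5,450 maximum, so the member pays only $5,450 − $2,009 = $3,441.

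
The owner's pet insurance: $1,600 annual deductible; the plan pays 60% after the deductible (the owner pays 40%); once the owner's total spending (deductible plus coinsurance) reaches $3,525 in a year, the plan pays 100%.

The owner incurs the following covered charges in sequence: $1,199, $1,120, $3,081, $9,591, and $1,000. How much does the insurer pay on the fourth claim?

Claim 1 — $1,199: fully absorbed by the deductible. Owner owes $1,199 (running OOP $1,199). Insurer: $1,199 − $1,199 = $0.
Claim 2 — $1,120: deductible takes $401, $719 remains; coinsurance $719 × 40% = $287.60. Cost to owner: $688.60. OOP to date $1,887.60. Plan pays $1,120 − $688.60 = $431.40.
Claim 3 — $3,081: 40% coinsurance on $3,081 = $1,232.40. Owner pays $1,232.40; OOP now $3,120. Plan pays $3,081 − $1,232.40 = $1,848.60.
Claim 4 — $9,591: deductible already satisfied, so owner's share is 40% × $9,591 = $3,836.40. OOP would hit $6,956.40 > $3,525, so the cap limits the owner to $3,525 − $3,120 = $405. Insurer: $9,591 − $405 = $9,186.

$9,186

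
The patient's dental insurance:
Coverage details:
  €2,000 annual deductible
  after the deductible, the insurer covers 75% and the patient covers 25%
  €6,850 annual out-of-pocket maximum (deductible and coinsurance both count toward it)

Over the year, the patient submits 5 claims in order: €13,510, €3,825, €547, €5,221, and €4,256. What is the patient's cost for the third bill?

Claim 1 (€13,510): €2,000 to deductible, leaving €11,510; coinsurance €11,510 × 25% = €2,877.50. Cost to patient: €4,877.50. OOP to date €4,877.50.
Claim 2 (€3,825): 25% coinsurance on €3,825 = €956.25. Cost to patient: €956.25. OOP to date €5,833.75.
Claim 3 (€547): deductible already satisfied, so patient's share is 25% × €547 = €136.75. Cost to patient: €136.75. OOP to date €5,970.50.

€136.75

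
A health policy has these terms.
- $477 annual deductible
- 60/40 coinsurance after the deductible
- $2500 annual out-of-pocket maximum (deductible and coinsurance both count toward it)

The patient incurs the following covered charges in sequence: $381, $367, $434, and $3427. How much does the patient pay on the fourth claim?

Bill 1, $381: all of it applies to the deductible. Patient pays $381; OOP now $381.
Bill 2, $367: $96 to deductible, leaving $271; patient's 40% is $108.40. Cost to patient: $204.40. OOP to date $585.40.
Bill 3, $434: deductible met; 40% of $434 = $173.60. Cost to patient: $173.60. OOP to date $759.
Bill 4, $3427: deductible already satisfied, so patient's share is 40% × $3427 = $1370.80. Cost to patient: $1370.80. OOP to date $2129.80.

$1370.80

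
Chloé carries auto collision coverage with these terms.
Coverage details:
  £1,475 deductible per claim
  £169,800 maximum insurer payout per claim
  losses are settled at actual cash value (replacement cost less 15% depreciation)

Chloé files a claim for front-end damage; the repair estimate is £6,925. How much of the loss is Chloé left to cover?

£2,513.75

Actual cash value after 15% depreciation: £6,925 × 85% = £5,886.25.
Less the £1,475 deductible: £5,886.25 − £1,475 = £4,411.25.
£4,411.25 ≤ £169,800, so the limit doesn't bind; insurer pays £4,411.25.
The driver bears the rest of the original loss: £6,925 − £4,411.25 = £2,513.75.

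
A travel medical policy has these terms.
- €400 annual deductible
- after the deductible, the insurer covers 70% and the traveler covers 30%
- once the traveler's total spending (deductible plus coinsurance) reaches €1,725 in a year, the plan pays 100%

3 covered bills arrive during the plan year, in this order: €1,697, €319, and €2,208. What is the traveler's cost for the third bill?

€662.40

Claim 1 — €1,697: €400 to deductible, leaving €1,297; coinsurance €1,297 × 30% = €389.10. Traveler pays €789.10; OOP now €789.10.
Claim 2 — €319: 30% coinsurance on €319 = €95.70. Cost to traveler: €95.70. OOP to date €884.80.
Claim 3 — €2,208: deductible already satisfied, so traveler's share is 30% × €2,208 = €662.40. Cost to traveler: €662.40. OOP to date €1,547.20.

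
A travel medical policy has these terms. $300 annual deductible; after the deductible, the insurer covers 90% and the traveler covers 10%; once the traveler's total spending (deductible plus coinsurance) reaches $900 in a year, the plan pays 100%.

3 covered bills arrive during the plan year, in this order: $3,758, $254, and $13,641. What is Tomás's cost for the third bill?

Claim 1 ($3,758): $300 to deductible, leaving $3,458; 10% of $3,458 = $345.80. Traveler pays $645.80; OOP now $645.80.
Claim 2 ($254): deductible met; 10% of $254 = $25.40. Traveler owes $25.40 (running OOP $671.20).
Claim 3 ($13,641): 10% coinsurance on $13,641 = $1,364.10. That would push OOP to $2,035.30, over the $900 cap, so traveler pays $900 − $671.20 = $228.80.

$228.80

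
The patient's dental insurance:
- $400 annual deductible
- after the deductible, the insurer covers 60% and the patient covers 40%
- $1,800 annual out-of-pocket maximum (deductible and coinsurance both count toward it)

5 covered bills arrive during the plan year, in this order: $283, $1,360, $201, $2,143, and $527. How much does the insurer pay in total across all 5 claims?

$2,714

Claim 1 ($283): fully absorbed by the deductible. Patient owes $283 (running OOP $283). Insurer: $283 − $283 = $0.
Claim 2 ($1,360): deductible takes $117, $1,243 remains; 40% of $1,243 = $497.20. Patient pays $614.20; OOP now $897.20. Plan pays $1,360 − $614.20 = $745.80.
Claim 3 ($201): deductible already satisfied, so patient's share is 40% × $201 = $80.40. Patient pays $80.40; OOP now $977.60. Plan pays $201 − $80.40 = $120.60.
Claim 4 ($2,143): 40% coinsurance on $2,143 = $857.20. Adding that to $977.60 gives $1,834.80, past the $1,800 cap; patient pays only $1,800 − $977.60 = $822.40. Plan pays $2,143 − $822.40 = $1,320.60.
Claim 5 ($527): deductible already satisfied, so patient's share is 40% × $527 = $210.80. That would push OOP to $2,010.80, over the $1,800 cap, so patient pays $1,800 − $1,800 = $0. Plan pays $527 − $0 = $527.
Insurer total = bills − patient's total = $4,514 − $1,800 = $2,714.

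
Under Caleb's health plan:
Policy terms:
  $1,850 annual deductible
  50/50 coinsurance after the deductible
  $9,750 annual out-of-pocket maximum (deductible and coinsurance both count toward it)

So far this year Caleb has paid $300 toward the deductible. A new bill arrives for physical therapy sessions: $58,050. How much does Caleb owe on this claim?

$300 of the $1,850 deductible is already met, leaving $1,550.
After the $1,550 deductible portion, $58,050 − $1,550 = $56,500 is subject to coinsurance.
Patient's 50% share of $56,500 is $28,250.
That puts the patient's cost at $1,550 + $28,250 = $29,800 before any cap.
Adding $29,800 to the $300 already spent would give $30,100, which exceeds the $9,750 cap; the patient pays just $9,750 − $300 = $9,450.

$9,450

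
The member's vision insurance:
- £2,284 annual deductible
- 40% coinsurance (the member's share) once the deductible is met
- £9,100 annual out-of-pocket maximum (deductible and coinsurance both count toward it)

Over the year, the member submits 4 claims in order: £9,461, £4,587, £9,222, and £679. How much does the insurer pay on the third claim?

#1 (£9,461): £2,284 finishes the deductible; £7,177 goes to coinsurance; member's 40% is £2,870.80. Cost to member: £5,154.80. OOP to date £5,154.80. Insurer: £9,461 − £5,154.80 = £4,306.20.
#2 (£4,587): deductible already satisfied, so member's share is 40% × £4,587 = £1,834.80. Member pays £1,834.80; OOP now £6,989.60. Plan pays £4,587 − £1,834.80 = £2,752.20.
#3 (£9,222): deductible met; 40% of £9,222 = £3,688.80. OOP would hit £10,678.40 > £9,100, so the cap limits the member to £9,100 − £6,989.60 = £2,110.40. Plan pays £9,222 − £2,110.40 = £7,111.60.

£7,111.60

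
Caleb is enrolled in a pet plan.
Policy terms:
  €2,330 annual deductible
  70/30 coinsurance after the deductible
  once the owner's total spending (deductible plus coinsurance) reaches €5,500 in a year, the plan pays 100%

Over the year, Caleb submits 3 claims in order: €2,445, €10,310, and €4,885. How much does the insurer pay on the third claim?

#1 (€2,445): €2,330 finishes the deductible; €115 goes to coinsurance; 30% of €115 = €34.50. Owner pays €2,364.50; OOP now €2,364.50. Insurer: €2,445 − €2,364.50 = €80.50.
#2 (€10,310): 30% coinsurance on €10,310 = €3,093. Owner pays €3,093; OOP now €5,457.50. Insurer: €10,310 − €3,093 = €7,217.
#3 (€4,885): deductible met; 30% of €4,885 = €1,465.50. OOP would hit €6,923 > €5,500, so the cap limits the owner to €5,500 − €5,457.50 = €42.50. Plan pays €4,885 − €42.50 = €4,842.50.

€4,842.50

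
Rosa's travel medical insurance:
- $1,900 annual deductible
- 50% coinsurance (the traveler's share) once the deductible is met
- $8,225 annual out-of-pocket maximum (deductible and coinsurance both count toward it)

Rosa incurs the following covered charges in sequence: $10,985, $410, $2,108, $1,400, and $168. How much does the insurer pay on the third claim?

$1,054

Bill 1, $10,985: $1,900 to deductible, leaving $9,085; traveler's 50% is $4,542.50. Traveler owes $6,442.50 (running OOP $6,442.50). Plan pays $10,985 − $6,442.50 = $4,542.50.
Bill 2, $410: 50% coinsurance on $410 = $205. Traveler owes $205 (running OOP $6,647.50). Insurer: $410 − $205 = $205.
Bill 3, $2,108: deductible already satisfied, so traveler's share is 50% × $2,108 = $1,054. Traveler owes $1,054 (running OOP $7,701.50). Insurer: $2,108 − $1,054 = $1,054.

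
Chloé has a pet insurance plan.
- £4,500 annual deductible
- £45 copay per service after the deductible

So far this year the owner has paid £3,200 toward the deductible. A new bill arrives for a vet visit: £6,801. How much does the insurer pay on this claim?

Remaining deductible: £4,500 − £3,200 = £1,300.
After the £1,300 deductible portion, £6,801 − £1,300 = £5,501 is subject to the copay.
Copay on this service: £45.
So the owner owes £1,300 + £45 = £1,345.
The insurer covers the remainder: £6,801 − £1,345 = £5,456.

£5,456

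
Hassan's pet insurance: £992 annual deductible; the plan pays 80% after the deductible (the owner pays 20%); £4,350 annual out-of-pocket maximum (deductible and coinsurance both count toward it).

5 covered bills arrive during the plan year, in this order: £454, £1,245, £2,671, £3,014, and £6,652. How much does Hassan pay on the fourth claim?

#1 (£454): entire amount goes to the deductible. Cost to owner: £454. OOP to date £454.
#2 (£1,245): £538 finishes the deductible; £707 goes to coinsurance; owner's 20% is £141.40. Cost to owner: £679.40. OOP to date £1,133.40.
#3 (£2,671): deductible already satisfied, so owner's share is 20% × £2,671 = £534.20. Owner pays £534.20; OOP now £1,667.60.
#4 (£3,014): 20% coinsurance on £3,014 = £602.80. Cost to owner: £602.80. OOP to date £2,270.40.

£602.80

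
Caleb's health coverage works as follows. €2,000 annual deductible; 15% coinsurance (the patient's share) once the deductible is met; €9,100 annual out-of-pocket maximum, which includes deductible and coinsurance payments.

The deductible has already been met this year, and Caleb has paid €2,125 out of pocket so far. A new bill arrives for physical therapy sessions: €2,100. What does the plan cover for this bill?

€1,785

The deductible is already satisfied, so the full bill goes to coinsurance.
Coinsurance: €2,100 × 15% = €315.
Cumulative spending €2,125 + €315 = €2,440 stays under the €9,100 maximum.
Insurer pays the balance: €2,100 − €315 = €1,785.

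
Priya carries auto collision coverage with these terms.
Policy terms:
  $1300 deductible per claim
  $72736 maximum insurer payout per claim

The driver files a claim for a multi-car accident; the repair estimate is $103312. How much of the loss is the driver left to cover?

Less the $1300 deductible: $103312 − $1300 = $102012.
The $72736 per-incident cap binds; insurer pays $72736.
Out of pocket: $103312 − $72736 = $30576.

$30576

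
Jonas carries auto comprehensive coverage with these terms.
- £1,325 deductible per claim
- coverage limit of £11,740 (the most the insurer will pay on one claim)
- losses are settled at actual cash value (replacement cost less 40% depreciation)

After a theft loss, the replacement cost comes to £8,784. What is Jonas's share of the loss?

Depreciate 40%: the covered value is £8,784 × 0.6 = £5,270.40.
Less the £1,325 deductible: £5,270.40 − £1,325 = £3,945.40.
£3,945.40 is within the £11,740 limit, so the insurer pays £3,945.40.
The policyholder bears the rest of the original loss: £8,784 − £3,945.40 = £4,838.60.

£4,838.60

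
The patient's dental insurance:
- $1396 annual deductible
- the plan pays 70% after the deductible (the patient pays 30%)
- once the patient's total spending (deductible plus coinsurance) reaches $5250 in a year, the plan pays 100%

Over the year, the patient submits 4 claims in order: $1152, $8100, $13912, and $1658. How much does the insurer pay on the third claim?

Claim 1 ($1152): fully absorbed by the deductible. Patient owes $1152 (running OOP $1152). Insurer: $1152 − $1152 = $0.
Claim 2 ($8100): $244 to deductible, leaving $7856; 30% of $7856 = $2356.80. Cost to patient: $2600.80. OOP to date $3752.80. Plan pays $8100 − $2600.80 = $5499.20.
Claim 3 ($13912): 30% coinsurance on $13912 = $4173.60. That would push OOP to $7926.40, over the $5250 cap, so patient pays $5250 − $3752.80 = $1497.20. Insurer: $13912 − $1497.20 = $12414.80.

$12414.80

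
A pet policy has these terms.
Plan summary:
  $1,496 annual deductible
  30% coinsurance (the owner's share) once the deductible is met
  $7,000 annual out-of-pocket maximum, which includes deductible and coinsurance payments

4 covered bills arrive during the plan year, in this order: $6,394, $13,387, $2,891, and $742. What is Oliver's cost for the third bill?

$18.50

Bill 1, $6,394: $1,496 finishes the deductible; $4,898 goes to coinsurance; 30% of $4,898 = $1,469.40. Owner owes $2,965.40 (running OOP $2,965.40).
Bill 2, $13,387: deductible already satisfied, so owner's share is 30% × $13,387 = $4,016.10. Owner pays $4,016.10; OOP now $6,981.50.
Bill 3, $2,891: deductible met; 30% of $2,891 = $867.30. That would push OOP to $7,848.80, over the $7,000 cap, so owner pays $7,000 − $6,981.50 = $18.50.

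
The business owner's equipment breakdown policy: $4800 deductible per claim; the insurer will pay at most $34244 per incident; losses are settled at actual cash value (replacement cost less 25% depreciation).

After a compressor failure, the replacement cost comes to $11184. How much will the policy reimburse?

At 25% depreciation, ACV = $11184 − $2796 = $8388.
Less the $4800 deductible: $8388 − $4800 = $3588.
$3588 is within the $34244 limit, so the insurer pays $3588.

$3588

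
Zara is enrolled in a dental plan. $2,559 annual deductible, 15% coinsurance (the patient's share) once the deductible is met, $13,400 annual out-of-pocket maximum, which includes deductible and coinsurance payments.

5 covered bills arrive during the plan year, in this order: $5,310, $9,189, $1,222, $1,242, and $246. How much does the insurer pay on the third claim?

$1,038.70

Claim 1 ($5,310): $2,559 to deductible, leaving $2,751; patient's 15% is $412.65. Cost to patient: $2,971.65. OOP to date $2,971.65. Plan pays $5,310 − $2,971.65 = $2,338.35.
Claim 2 ($9,189): 15% coinsurance on $9,189 = $1,378.35. Cost to patient: $1,378.35. OOP to date $4,350. Plan pays $9,189 − $1,378.35 = $7,810.65.
Claim 3 ($1,222): deductible met; 15% of $1,222 = $183.30. Patient pays $183.30; OOP now $4,533.30. Insurer: $1,222 − $183.30 = $1,038.70.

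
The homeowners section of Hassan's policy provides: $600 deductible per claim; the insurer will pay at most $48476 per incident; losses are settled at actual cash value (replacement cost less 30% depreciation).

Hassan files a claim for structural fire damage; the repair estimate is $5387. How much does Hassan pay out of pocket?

$2216.10

Actual cash value after 30% depreciation: $5387 × 70% = $3770.90.
After the deductible, $3770.90 − $600 = $3170.90 remains.
That's under the $48476 cap, so the insurer reimburses the full $3170.90.
The homeowner bears the rest of the original loss: $5387 − $3170.90 = $2216.10.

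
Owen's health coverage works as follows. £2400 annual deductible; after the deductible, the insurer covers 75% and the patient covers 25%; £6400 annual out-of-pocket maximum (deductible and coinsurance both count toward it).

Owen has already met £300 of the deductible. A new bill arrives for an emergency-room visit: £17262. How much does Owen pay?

Remaining deductible: £2400 − £300 = £2100.
That leaves £17262 − £2100 = £15162 for coinsurance.
25% of £15162 = £3790.50 falls to the patient.
That puts the patient's cost at £2100 + £3790.50 = £5890.50 before any cap.
Cumulative spending £300 + £5890.50 = £6190.50 stays under the £6400 maximum.

£5890.50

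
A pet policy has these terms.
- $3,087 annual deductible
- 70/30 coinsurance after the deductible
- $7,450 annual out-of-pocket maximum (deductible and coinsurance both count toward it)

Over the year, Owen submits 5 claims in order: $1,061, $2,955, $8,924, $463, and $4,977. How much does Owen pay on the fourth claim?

$138.90

Bill 1, $1,061: entire amount goes to the deductible. Cost to owner: $1,061. OOP to date $1,061.
Bill 2, $2,955: $2,026 finishes the deductible; $929 goes to coinsurance; 30% of $929 = $278.70. Owner owes $2,304.70 (running OOP $3,365.70).
Bill 3, $8,924: deductible met; 30% of $8,924 = $2,677.20. Owner owes $2,677.20 (running OOP $6,042.90).
Bill 4, $463: 30% coinsurance on $463 = $138.90. Owner pays $138.90; OOP now $6,181.80.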